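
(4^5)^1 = 1024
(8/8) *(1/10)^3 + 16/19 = 16019/19000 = 0.84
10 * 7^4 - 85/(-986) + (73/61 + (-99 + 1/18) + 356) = 386376217/15921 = 24268.34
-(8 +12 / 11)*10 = -1000 / 11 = -90.91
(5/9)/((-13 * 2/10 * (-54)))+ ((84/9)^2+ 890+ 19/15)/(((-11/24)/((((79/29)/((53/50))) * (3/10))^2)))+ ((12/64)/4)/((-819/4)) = -11665971063186899/9194075562672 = -1268.86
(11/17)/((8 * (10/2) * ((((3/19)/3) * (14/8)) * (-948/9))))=-627/376040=-0.00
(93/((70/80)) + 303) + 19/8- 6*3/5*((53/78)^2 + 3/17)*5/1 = 64383129/160888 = 400.17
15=15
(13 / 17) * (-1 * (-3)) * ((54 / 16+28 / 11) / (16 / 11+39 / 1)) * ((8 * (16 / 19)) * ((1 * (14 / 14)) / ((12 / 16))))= 433472 / 143735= 3.02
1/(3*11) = 1/33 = 0.03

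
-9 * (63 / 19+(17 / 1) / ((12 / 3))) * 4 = -272.37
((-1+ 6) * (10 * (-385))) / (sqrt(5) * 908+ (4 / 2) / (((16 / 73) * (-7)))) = -54814144000 * sqrt(5) / 12927590191 - 78694000 / 12927590191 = -9.49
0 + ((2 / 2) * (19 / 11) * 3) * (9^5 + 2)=3365907 / 11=305991.55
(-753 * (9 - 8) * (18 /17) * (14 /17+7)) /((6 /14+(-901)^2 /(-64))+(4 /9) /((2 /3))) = 2422804608 /4926394861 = 0.49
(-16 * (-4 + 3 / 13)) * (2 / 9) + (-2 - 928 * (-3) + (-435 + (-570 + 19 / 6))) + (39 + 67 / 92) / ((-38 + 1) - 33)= 270198053 / 150696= 1793.00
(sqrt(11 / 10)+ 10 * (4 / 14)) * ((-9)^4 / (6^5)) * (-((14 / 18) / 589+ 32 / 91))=-2554035 / 3001544 - 510807 * sqrt(110) / 17151680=-1.16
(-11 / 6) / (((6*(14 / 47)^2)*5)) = -24299 / 35280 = -0.69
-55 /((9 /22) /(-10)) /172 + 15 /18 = 6695 /774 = 8.65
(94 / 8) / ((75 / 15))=47 / 20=2.35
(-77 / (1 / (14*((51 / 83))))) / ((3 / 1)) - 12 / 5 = -92626 / 415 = -223.20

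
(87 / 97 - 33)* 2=-6228 / 97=-64.21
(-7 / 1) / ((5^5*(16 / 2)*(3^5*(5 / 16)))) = -14 / 3796875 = -0.00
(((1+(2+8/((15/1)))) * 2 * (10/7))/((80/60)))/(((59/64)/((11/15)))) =37312/6195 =6.02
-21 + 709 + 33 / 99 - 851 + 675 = 512.33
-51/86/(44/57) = -2907/3784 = -0.77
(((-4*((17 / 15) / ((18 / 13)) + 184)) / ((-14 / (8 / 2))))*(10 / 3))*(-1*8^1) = -3193664 / 567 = -5632.56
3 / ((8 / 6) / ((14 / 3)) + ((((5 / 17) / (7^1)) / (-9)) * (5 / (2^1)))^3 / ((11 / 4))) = 81079740126 / 7721864387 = 10.50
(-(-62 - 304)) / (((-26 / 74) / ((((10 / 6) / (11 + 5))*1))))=-11285 / 104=-108.51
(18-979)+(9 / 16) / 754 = -11593495 / 12064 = -961.00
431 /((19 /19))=431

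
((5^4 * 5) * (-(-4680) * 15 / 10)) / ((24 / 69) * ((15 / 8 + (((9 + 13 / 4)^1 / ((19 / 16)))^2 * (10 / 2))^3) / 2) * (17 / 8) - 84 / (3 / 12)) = 0.39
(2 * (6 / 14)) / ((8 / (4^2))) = 12 / 7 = 1.71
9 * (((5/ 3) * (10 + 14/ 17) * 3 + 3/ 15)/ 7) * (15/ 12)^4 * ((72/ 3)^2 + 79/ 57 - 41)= 1393027875/ 15232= 91454.04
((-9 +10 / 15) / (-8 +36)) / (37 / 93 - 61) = 775 / 157808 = 0.00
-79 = -79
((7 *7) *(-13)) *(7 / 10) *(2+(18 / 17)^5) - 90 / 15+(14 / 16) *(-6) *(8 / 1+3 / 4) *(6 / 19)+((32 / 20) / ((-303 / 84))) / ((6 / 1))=-1505.79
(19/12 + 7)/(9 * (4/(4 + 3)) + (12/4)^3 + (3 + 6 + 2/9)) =2163/10424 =0.21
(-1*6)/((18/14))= -14/3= -4.67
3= 3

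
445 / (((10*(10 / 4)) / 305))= 5429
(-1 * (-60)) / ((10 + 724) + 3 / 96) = 0.08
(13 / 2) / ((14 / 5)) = 2.32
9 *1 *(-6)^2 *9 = 2916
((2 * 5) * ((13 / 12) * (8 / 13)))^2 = 400 / 9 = 44.44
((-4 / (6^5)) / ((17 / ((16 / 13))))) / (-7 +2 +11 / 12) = 8 / 877149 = 0.00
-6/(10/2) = -6/5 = -1.20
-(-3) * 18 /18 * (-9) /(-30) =9 /10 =0.90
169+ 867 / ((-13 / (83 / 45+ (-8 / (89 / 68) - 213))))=254408657 / 17355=14659.10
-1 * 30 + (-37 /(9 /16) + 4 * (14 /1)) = -358 /9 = -39.78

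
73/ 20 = 3.65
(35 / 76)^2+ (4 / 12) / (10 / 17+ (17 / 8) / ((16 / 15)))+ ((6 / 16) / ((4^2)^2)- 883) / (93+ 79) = -10265833556929 / 2142084587520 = -4.79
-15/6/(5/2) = -1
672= 672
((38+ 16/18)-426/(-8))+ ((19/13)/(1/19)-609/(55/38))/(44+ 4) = 8643647/102960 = 83.95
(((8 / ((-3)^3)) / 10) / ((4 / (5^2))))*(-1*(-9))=-5 / 3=-1.67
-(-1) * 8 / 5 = 8 / 5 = 1.60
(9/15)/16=0.04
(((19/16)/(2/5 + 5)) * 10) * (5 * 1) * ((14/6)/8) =16625/5184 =3.21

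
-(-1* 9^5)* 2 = 118098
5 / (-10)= -1 / 2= -0.50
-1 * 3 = -3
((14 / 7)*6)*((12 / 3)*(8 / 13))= 384 / 13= 29.54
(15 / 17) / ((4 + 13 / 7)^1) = 105 / 697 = 0.15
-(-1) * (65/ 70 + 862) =12081/ 14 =862.93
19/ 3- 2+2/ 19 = 253/ 57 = 4.44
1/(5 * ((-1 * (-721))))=1/3605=0.00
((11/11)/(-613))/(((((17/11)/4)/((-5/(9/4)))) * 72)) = 110/844101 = 0.00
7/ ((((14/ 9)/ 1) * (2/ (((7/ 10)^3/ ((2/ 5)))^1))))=3087/ 1600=1.93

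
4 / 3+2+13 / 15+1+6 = 56 / 5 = 11.20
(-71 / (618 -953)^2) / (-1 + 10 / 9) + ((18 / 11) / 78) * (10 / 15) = 133073 / 16048175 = 0.01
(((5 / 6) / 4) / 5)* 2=1 / 12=0.08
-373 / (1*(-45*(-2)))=-373 / 90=-4.14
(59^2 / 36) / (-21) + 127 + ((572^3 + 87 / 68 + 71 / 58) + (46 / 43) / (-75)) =187149372.88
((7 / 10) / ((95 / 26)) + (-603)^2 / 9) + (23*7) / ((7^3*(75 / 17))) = 2821020631 / 69825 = 40401.30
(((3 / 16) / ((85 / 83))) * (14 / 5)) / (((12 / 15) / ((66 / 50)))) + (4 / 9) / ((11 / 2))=6238381 / 6732000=0.93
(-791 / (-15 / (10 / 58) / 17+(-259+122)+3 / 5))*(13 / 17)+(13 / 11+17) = 2971365 / 132319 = 22.46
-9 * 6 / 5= -54 / 5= -10.80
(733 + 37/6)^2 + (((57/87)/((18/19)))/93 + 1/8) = 546367.49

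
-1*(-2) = 2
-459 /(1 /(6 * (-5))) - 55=13715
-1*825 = -825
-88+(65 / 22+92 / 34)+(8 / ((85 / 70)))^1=-28331 / 374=-75.75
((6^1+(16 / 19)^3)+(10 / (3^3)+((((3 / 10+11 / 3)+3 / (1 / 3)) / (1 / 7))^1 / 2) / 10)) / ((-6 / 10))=-19.18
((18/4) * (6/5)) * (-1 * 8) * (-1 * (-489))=-105624/5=-21124.80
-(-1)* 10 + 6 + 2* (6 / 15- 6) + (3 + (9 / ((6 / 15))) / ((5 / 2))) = 84 / 5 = 16.80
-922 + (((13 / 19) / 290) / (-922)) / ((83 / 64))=-97192229138 / 105414565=-922.00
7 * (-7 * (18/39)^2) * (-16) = 28224/169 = 167.01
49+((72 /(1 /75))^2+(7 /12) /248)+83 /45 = 1301704669801 /44640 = 29160050.85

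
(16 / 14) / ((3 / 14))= 16 / 3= 5.33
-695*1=-695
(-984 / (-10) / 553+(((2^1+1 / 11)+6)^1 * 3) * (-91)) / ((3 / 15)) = -67175793 / 6083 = -11043.20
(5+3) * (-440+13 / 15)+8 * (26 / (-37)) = -1952872 / 555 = -3518.69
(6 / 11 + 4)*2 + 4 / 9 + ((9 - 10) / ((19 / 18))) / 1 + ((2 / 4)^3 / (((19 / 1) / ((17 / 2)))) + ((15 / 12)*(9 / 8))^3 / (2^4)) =8695903021 / 986185728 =8.82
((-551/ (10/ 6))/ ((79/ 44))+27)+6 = -59697/ 395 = -151.13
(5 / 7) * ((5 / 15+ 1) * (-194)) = -3880 / 21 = -184.76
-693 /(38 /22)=-7623 /19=-401.21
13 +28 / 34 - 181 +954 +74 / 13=175146 / 221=792.52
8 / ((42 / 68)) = 272 / 21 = 12.95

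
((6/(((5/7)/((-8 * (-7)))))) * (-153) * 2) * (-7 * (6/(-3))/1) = -2015193.60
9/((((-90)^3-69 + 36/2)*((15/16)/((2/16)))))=-2/1215085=-0.00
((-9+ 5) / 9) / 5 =-4 / 45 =-0.09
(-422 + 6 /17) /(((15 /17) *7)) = -1024 /15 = -68.27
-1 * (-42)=42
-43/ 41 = -1.05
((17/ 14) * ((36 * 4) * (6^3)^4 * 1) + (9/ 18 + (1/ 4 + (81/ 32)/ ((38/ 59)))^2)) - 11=3939703808540366191/ 10350592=380625939901.83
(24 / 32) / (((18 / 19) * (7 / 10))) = 95 / 84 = 1.13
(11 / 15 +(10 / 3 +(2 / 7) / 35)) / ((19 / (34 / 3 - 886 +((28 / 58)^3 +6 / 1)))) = -38066151698 / 204355431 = -186.27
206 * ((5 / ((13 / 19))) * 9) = 13548.46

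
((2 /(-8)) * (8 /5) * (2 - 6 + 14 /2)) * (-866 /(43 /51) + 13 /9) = 158774 /129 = 1230.81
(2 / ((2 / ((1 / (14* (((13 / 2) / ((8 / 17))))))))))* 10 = 80 / 1547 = 0.05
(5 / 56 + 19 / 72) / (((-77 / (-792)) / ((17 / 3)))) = 3026 / 147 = 20.59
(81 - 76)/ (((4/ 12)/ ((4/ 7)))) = 60/ 7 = 8.57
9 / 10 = 0.90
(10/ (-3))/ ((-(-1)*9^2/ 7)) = -70/ 243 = -0.29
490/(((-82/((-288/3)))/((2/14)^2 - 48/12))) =-93600/41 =-2282.93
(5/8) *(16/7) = 10/7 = 1.43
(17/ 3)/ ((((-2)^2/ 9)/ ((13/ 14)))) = 663/ 56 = 11.84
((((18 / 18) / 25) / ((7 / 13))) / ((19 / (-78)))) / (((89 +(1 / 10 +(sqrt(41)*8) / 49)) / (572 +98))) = -83050943976 / 36211071739 +152181120*sqrt(41) / 36211071739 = -2.27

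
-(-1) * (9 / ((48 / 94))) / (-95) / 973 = -141 / 739480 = -0.00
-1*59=-59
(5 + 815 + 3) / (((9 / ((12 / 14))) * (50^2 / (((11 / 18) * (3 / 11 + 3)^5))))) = 460774656 / 64054375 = 7.19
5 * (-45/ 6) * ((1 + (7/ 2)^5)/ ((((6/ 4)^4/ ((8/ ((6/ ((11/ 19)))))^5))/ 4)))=-7713956377600/ 1805076171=-4273.48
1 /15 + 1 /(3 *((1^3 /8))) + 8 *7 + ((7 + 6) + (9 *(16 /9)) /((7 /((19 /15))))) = 2612 /35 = 74.63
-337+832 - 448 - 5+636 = 678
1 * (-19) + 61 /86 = -1573 /86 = -18.29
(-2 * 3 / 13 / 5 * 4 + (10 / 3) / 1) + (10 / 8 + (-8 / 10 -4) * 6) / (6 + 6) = 139 / 208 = 0.67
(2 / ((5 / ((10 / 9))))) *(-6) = -8 / 3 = -2.67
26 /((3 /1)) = 26 /3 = 8.67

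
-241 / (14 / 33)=-7953 / 14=-568.07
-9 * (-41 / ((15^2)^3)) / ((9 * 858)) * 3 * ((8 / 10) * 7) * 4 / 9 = 2296 / 73298671875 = 0.00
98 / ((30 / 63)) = 1029 / 5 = 205.80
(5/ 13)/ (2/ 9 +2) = 9/ 52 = 0.17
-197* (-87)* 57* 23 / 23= 976923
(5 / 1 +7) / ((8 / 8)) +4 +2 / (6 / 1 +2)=65 / 4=16.25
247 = 247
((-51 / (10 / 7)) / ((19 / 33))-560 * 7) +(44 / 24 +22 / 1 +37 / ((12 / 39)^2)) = -16267159 / 4560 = -3567.36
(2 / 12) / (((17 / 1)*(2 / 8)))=0.04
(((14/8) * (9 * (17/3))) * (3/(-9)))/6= -119/24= -4.96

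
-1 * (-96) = 96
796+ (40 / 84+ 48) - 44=16810 / 21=800.48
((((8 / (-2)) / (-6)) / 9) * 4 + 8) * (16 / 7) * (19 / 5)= 9728 / 135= 72.06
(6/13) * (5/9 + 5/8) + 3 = 553/156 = 3.54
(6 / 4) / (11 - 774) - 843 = -1286421 / 1526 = -843.00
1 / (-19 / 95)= -5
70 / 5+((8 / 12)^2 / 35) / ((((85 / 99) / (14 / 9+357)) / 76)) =1595134 / 3825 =417.03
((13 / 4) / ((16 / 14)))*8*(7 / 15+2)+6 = 3727 / 60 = 62.12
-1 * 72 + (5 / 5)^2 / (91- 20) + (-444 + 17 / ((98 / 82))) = -1745628 / 3479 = -501.76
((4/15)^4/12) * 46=2944/151875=0.02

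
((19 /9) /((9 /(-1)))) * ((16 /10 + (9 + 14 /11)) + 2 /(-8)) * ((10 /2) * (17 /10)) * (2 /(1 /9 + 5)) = -825911 /91080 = -9.07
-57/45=-19/15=-1.27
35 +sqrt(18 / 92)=3 * sqrt(46) / 46 +35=35.44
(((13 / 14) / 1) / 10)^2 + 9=176569 / 19600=9.01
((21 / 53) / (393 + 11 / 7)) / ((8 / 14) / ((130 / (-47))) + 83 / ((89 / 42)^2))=529796085 / 9642868289996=0.00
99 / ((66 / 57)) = 85.50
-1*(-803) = 803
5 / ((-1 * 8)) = -5 / 8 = -0.62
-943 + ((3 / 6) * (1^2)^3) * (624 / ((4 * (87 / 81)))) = -25241 / 29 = -870.38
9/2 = 4.50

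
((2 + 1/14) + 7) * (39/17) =4953/238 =20.81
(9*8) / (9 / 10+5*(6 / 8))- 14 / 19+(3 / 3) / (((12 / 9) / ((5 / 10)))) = 71255 / 4712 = 15.12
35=35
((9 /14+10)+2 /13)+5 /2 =1210 /91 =13.30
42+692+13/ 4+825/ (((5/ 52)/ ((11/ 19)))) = 433551/ 76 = 5704.62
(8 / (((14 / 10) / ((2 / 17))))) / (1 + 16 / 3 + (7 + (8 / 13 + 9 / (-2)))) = 6240 / 87703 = 0.07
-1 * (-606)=606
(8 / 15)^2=64 / 225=0.28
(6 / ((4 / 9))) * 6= 81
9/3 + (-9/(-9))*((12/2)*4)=27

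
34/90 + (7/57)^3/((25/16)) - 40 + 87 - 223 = -813094667/4629825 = -175.62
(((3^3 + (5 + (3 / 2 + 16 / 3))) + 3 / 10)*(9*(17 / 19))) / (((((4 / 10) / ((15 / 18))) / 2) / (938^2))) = 21949908190 / 19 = 1155258325.79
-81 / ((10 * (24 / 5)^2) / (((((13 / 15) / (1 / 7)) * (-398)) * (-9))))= -488943 / 64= -7639.73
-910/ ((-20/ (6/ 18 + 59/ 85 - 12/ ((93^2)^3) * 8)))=856974441753521/ 18331388531055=46.75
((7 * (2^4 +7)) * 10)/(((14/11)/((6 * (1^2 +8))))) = 68310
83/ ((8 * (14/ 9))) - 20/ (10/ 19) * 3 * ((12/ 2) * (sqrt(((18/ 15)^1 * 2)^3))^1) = 747/ 112 - 16416 * sqrt(15)/ 25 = -2536.49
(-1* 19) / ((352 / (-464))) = 551 / 22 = 25.05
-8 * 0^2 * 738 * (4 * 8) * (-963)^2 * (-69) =0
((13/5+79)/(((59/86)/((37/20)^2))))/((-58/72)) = -108079812/213875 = -505.34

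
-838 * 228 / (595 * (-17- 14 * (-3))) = -191064 / 14875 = -12.84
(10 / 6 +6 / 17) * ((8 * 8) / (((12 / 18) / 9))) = 29664 / 17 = 1744.94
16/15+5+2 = 121/15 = 8.07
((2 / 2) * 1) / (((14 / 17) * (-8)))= -17 / 112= -0.15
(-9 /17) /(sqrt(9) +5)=-9 /136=-0.07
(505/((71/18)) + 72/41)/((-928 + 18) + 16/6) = -566703/3961871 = -0.14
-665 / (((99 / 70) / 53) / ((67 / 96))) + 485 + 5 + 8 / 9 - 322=-81846965 / 4752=-17223.69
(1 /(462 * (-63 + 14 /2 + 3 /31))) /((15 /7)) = -31 /1715670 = -0.00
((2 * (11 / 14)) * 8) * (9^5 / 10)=2598156 / 35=74233.03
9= 9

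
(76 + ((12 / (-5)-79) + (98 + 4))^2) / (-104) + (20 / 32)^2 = -91947 / 20800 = -4.42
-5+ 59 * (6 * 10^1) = 3535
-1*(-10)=10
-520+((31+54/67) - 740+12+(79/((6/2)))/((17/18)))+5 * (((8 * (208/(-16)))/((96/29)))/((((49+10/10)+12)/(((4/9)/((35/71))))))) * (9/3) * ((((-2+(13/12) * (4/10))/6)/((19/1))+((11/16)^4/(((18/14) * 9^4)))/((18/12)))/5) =-14576618895197228373349/12266857197291110400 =-1188.29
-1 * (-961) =961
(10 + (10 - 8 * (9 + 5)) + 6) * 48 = -4128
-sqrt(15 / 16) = -sqrt(15) / 4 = -0.97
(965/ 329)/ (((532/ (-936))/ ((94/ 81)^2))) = -4716920/ 678699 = -6.95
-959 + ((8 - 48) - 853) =-1852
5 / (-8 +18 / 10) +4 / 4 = 6 / 31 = 0.19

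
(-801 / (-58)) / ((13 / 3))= 2403 / 754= 3.19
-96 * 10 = -960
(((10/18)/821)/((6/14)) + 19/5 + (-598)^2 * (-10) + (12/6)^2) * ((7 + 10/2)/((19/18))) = -3170796229696/77995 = -40653839.73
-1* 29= -29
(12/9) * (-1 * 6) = -8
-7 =-7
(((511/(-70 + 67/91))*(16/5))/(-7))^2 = 11297138944/993195225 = 11.37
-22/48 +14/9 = 79/72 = 1.10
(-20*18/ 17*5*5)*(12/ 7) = -108000/ 119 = -907.56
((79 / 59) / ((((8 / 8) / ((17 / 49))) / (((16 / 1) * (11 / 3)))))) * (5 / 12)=295460 / 26019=11.36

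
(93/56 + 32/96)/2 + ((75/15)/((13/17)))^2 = 2484215/56784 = 43.75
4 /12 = 1 /3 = 0.33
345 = 345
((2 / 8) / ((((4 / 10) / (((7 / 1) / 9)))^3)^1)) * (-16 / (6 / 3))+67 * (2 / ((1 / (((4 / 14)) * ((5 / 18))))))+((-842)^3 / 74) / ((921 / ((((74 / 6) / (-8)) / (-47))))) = -85815591079 / 294524748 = -291.37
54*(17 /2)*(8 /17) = 216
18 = 18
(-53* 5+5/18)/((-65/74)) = 35261/117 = 301.38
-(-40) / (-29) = -40 / 29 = -1.38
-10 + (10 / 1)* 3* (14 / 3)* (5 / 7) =90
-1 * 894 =-894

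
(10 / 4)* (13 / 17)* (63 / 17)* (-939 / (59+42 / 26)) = -109.75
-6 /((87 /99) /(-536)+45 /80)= -212256 /19841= -10.70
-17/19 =-0.89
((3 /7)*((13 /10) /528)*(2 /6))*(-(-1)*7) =13 /5280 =0.00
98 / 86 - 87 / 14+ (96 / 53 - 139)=-4539057 / 31906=-142.26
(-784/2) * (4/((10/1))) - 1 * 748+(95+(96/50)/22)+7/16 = -3560811/4400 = -809.28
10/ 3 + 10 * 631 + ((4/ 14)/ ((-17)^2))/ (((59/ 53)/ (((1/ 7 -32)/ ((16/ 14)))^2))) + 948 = 83210239327/ 11458272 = 7262.02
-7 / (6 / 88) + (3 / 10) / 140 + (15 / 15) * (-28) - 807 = -3938191 / 4200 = -937.66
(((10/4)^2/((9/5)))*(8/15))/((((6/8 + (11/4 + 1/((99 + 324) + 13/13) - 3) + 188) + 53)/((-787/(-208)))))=1042775/35941347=0.03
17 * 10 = 170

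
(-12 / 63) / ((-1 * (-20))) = -1 / 105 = -0.01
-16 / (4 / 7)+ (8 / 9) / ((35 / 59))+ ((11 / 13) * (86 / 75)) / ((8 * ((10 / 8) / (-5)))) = -552553 / 20475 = -26.99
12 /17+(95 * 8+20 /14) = 90694 /119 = 762.13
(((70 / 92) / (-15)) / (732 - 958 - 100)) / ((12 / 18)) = 7 / 29992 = 0.00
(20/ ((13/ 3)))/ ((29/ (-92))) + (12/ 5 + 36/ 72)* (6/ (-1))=-60399/ 1885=-32.04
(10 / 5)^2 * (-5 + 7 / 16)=-73 / 4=-18.25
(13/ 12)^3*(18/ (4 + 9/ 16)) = 2197/ 438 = 5.02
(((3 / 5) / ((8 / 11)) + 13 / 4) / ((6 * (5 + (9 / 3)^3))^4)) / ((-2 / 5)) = -163 / 21743271936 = -0.00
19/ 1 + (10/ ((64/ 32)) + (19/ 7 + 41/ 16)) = 3279/ 112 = 29.28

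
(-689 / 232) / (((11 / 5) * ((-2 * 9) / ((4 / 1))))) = 3445 / 11484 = 0.30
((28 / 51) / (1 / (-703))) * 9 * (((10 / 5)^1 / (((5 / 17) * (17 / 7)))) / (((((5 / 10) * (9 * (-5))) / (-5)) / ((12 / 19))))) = -116032 / 85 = -1365.08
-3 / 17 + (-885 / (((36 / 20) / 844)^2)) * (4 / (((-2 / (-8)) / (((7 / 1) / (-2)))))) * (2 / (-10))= -1000262211281 / 459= -2179220503.88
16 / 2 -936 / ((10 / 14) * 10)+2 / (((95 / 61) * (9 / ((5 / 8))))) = -2102459 / 17100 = -122.95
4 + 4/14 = 30/7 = 4.29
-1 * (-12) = 12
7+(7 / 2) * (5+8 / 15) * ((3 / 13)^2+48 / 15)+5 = 1901369 / 25350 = 75.00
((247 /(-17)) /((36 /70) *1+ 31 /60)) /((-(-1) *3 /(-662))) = 22891960 /7361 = 3109.90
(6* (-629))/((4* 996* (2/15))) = -9435/1328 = -7.10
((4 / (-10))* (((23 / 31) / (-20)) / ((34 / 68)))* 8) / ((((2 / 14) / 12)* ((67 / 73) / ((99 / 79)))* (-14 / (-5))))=7978608 / 820415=9.73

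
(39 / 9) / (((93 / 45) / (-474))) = -30810 / 31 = -993.87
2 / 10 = 1 / 5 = 0.20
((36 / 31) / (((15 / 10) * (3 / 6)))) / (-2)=-24 / 31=-0.77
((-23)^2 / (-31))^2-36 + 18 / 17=4186463 / 16337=256.26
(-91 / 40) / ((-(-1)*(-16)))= 0.14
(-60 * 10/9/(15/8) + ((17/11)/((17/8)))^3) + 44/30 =-33.70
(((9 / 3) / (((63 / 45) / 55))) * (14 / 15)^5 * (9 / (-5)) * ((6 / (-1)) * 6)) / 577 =3380608 / 360625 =9.37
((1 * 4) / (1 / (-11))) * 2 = -88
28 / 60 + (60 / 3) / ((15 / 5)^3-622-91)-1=-2894 / 5145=-0.56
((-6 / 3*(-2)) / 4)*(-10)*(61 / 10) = -61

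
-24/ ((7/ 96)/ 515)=-1186560/ 7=-169508.57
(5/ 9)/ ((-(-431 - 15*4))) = 5/ 4419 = 0.00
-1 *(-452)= 452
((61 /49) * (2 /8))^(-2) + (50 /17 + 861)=55303399 /63257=874.27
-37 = -37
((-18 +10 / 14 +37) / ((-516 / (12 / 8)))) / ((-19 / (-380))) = -345 / 301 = -1.15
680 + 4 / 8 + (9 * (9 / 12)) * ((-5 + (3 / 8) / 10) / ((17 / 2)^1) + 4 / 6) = 1852481 / 2720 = 681.06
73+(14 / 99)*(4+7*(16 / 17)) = 74.50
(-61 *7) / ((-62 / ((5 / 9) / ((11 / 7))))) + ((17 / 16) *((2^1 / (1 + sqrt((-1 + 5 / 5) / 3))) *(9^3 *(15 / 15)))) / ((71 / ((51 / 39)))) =701756929 / 22661496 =30.97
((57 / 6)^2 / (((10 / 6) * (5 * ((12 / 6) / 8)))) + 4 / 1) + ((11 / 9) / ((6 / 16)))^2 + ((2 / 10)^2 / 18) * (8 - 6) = 57.95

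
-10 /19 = -0.53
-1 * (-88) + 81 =169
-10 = -10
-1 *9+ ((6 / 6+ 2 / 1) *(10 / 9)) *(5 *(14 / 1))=673 / 3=224.33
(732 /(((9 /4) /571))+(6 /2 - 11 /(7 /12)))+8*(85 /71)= 185759.05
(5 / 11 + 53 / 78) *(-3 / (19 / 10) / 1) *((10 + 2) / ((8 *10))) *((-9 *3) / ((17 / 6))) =236439 / 92378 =2.56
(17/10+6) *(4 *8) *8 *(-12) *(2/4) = -59136/5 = -11827.20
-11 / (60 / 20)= -11 / 3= -3.67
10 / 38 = 5 / 19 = 0.26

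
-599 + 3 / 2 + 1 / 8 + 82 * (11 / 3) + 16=-6737 / 24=-280.71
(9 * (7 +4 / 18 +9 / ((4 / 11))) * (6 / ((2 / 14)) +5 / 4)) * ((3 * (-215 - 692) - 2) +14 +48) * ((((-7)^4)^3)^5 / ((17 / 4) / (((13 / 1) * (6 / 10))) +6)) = -2570558996703750746726681000000000000000000000000000000000.00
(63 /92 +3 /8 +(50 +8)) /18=10867 /3312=3.28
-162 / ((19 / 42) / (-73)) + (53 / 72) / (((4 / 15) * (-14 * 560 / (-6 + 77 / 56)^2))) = 4785026037481 / 183042048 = 26141.68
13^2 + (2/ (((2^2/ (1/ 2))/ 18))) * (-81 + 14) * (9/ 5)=-3737/ 10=-373.70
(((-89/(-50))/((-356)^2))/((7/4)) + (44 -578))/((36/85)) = -1131118783/897120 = -1260.83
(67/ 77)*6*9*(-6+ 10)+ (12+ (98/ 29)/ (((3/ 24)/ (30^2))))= 24530.98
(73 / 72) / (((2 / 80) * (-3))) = -365 / 27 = -13.52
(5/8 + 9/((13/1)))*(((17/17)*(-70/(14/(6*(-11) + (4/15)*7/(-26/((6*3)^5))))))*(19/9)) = 3827396537/2028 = 1887276.40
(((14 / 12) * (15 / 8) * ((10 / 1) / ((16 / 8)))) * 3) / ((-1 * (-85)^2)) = -21 / 4624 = -0.00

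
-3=-3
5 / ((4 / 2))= 5 / 2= 2.50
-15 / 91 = -0.16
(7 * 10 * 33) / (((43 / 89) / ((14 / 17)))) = 2878260 / 731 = 3937.43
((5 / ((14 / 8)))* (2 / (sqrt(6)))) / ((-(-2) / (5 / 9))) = 50* sqrt(6) / 189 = 0.65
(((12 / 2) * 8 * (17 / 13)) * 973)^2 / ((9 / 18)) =1260770370048 / 169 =7460179704.43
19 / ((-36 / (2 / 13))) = -19 / 234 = -0.08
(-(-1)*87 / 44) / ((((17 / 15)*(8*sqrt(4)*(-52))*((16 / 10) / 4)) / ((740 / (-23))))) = 1207125 / 7156864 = 0.17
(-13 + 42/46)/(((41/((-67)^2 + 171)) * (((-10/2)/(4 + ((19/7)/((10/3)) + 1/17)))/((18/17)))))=13522479336/9538445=1417.68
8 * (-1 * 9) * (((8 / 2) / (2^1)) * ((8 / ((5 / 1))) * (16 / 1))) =-18432 / 5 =-3686.40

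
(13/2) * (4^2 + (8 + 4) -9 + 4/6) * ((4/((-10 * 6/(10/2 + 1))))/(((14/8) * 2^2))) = -767/105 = -7.30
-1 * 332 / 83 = -4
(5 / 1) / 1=5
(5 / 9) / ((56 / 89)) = 445 / 504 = 0.88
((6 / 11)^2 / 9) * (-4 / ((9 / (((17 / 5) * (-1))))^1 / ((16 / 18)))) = 2176 / 49005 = 0.04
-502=-502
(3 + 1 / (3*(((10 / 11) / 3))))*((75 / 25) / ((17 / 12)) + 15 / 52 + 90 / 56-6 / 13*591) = -34092771 / 30940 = -1101.90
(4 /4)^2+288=289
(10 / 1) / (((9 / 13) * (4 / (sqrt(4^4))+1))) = 104 / 9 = 11.56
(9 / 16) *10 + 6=93 / 8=11.62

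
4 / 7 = 0.57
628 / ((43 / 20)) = 12560 / 43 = 292.09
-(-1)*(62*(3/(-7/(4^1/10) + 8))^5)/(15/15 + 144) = -482112/359034355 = -0.00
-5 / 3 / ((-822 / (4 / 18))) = 5 / 11097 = 0.00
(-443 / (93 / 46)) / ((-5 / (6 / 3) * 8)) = 10189 / 930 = 10.96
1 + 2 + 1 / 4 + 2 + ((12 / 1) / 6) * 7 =77 / 4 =19.25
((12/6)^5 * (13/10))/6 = 104/15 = 6.93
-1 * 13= -13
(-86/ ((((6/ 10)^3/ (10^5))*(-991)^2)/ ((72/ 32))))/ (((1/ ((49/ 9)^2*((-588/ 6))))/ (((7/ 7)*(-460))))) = -29088715250000000/ 238645683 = -121890808.52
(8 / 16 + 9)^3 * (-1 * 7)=-48013 / 8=-6001.62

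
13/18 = 0.72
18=18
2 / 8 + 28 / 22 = 67 / 44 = 1.52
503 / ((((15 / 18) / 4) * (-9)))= -4024 / 15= -268.27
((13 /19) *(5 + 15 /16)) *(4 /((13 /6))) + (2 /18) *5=145 /18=8.06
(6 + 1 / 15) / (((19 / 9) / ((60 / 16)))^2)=19.14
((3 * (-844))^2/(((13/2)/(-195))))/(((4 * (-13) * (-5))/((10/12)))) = -8013780/13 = -616444.62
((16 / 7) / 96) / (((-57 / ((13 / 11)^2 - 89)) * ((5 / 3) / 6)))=2120 / 16093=0.13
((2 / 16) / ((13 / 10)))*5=25 / 52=0.48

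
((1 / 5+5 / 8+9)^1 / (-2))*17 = -83.51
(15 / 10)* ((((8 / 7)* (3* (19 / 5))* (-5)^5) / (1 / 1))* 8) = -3420000 / 7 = -488571.43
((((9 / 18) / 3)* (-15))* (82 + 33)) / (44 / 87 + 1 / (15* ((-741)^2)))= -137338885125 / 241595698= -568.47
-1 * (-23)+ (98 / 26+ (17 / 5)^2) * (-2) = -2489 / 325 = -7.66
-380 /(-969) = 0.39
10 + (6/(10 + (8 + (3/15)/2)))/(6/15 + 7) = 10.04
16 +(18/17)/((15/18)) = 1468/85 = 17.27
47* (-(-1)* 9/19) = 423/19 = 22.26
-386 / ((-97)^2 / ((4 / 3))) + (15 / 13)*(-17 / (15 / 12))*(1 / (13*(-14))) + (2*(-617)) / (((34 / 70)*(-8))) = 721183499831 / 2270692788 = 317.61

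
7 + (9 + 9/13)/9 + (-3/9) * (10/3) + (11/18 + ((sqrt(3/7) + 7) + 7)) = sqrt(21)/7 + 561/26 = 22.23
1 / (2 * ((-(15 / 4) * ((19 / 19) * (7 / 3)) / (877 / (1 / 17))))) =-851.94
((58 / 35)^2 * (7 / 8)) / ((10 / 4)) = 841 / 875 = 0.96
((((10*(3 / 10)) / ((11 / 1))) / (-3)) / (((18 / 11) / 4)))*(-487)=974 / 9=108.22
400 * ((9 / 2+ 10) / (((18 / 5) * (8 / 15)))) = 18125 / 6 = 3020.83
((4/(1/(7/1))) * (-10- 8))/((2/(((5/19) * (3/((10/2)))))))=-756/19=-39.79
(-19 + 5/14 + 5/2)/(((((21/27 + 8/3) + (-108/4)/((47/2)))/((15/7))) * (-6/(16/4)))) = 477990/47579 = 10.05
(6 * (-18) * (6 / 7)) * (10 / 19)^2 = -64800 / 2527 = -25.64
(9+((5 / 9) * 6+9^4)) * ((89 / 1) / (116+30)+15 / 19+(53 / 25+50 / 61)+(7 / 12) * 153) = 615189.95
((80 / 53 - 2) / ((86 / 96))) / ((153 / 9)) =-1248 / 38743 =-0.03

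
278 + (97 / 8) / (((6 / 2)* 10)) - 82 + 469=159697 / 240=665.40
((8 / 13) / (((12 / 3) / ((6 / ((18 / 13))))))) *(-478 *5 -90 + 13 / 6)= -14867 / 9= -1651.89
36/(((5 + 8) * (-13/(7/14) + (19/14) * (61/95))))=-2520/22867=-0.11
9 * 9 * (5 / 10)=81 / 2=40.50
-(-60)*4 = 240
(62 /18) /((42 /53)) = 4.35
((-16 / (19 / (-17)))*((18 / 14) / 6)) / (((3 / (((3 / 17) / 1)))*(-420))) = -2 / 4655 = -0.00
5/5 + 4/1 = 5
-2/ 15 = -0.13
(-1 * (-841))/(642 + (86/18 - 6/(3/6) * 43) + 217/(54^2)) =2452356/381565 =6.43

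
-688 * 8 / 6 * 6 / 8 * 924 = -635712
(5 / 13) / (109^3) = 5 / 16835377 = 0.00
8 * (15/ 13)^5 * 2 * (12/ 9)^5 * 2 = 102400000/ 371293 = 275.79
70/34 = 35/17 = 2.06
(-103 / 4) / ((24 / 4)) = -103 / 24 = -4.29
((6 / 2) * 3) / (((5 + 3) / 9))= 81 / 8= 10.12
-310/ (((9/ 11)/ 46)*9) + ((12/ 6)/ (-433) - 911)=-99872045/ 35073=-2847.55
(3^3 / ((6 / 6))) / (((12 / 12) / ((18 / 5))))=486 / 5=97.20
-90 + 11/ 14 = -1249/ 14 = -89.21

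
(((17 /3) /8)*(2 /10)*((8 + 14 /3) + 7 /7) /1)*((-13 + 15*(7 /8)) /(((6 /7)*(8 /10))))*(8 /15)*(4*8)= 4879 /810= 6.02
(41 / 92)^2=1681 / 8464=0.20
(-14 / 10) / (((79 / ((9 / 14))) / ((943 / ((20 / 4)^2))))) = -8487 / 19750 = -0.43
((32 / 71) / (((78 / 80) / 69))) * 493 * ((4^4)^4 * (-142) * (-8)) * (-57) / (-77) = 56851172303925411840 / 1001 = 56794377925999412.43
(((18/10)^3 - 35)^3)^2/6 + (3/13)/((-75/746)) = 15269096254430567141474/148773193359375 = 102633383.81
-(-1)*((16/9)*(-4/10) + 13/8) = 0.91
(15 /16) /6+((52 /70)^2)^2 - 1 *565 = -27109173643 /48020000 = -564.54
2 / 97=0.02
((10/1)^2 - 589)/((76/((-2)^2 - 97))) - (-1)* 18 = 616.38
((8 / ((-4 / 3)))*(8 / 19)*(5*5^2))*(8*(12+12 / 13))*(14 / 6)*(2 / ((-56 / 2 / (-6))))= -8064000 / 247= -32647.77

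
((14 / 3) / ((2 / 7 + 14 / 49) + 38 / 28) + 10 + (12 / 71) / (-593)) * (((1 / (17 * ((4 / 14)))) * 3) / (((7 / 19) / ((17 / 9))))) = 402369137 / 10231029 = 39.33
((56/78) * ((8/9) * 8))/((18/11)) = 9856/3159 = 3.12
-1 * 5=-5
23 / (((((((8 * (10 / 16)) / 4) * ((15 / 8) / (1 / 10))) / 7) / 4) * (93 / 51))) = 175168 / 11625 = 15.07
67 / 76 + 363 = 27655 / 76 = 363.88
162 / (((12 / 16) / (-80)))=-17280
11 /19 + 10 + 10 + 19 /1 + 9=923 /19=48.58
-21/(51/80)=-560/17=-32.94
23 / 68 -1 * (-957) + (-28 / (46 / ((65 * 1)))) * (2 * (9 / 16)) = 713831 / 782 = 912.83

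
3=3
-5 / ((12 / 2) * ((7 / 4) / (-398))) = 3980 / 21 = 189.52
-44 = -44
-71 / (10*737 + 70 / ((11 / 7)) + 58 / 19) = -14839 / 1550278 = -0.01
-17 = -17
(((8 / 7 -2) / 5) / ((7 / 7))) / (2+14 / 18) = -54 / 875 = -0.06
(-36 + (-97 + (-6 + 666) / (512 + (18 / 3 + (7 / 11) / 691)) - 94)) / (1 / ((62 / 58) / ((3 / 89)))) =-490415624257 / 68509455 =-7158.36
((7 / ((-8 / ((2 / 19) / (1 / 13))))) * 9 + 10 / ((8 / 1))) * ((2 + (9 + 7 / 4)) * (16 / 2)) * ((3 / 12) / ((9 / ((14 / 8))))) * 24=-1133.63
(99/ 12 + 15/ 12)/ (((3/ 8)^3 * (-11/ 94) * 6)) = -228608/ 891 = -256.57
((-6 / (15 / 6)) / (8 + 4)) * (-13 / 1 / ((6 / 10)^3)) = 12.04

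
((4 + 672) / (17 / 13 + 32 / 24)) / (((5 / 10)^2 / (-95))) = -10018320 / 103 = -97265.24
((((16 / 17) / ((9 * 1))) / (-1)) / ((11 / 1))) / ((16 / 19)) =-19 / 1683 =-0.01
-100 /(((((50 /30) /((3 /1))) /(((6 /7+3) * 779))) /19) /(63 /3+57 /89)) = -138542688360 /623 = -222379917.11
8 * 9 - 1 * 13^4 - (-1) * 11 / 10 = -284879 / 10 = -28487.90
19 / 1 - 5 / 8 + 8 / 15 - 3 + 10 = 3109 / 120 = 25.91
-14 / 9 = -1.56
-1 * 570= -570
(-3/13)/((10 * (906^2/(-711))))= 237/11856520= 0.00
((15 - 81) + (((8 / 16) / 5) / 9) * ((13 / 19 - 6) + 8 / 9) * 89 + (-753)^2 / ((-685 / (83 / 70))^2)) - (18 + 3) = -317326010959211 / 3538472647500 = -89.68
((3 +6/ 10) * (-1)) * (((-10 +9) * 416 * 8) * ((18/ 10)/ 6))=89856/ 25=3594.24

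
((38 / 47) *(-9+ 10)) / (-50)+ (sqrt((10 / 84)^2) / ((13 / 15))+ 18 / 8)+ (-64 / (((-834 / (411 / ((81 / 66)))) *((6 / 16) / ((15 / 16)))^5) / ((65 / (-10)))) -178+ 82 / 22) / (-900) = 131515366715 / 6356426076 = 20.69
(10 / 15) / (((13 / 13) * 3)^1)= 2 / 9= 0.22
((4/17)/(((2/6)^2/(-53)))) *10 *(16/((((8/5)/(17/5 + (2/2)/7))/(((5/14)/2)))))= -5914800/833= -7100.60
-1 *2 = -2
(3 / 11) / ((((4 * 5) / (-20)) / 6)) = -18 / 11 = -1.64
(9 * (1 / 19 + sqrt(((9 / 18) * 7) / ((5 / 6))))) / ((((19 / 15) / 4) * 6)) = 90 / 361 + 18 * sqrt(105) / 19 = 9.96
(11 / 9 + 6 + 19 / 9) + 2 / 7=9.62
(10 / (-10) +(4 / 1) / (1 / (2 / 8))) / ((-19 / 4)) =0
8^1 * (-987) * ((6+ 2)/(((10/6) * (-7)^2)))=-27072/35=-773.49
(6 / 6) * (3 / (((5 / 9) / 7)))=189 / 5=37.80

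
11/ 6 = 1.83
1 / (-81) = -0.01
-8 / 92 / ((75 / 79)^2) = -12482 / 129375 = -0.10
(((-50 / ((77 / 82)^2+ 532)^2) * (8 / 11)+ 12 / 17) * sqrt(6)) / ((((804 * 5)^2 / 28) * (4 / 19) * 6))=8048331884568643 * sqrt(6) / 8313885948008704001400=0.00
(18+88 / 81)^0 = 1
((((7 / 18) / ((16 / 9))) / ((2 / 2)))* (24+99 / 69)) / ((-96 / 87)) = -118755 / 23552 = -5.04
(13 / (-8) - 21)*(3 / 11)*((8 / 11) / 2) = -543 / 242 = -2.24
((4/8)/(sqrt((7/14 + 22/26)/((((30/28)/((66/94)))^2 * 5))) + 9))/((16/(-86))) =-277836975/929102704 + 778085 * sqrt(182)/929102704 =-0.29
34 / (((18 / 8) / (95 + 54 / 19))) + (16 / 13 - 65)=3144953 / 2223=1414.73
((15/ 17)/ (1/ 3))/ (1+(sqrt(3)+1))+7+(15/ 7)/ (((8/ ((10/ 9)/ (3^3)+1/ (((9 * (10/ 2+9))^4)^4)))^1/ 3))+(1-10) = 1420366095142049408102818758827311189/ 426897057009088164283749834860003328-45 * sqrt(3)/ 17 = -1.26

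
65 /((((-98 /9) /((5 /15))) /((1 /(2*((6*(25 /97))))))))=-1261 /1960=-0.64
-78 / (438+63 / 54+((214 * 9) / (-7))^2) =-22932 / 22385971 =-0.00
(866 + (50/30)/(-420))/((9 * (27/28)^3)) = 171093104/1594323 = 107.31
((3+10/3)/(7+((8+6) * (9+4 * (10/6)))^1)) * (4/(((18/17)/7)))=0.74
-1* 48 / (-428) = 12 / 107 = 0.11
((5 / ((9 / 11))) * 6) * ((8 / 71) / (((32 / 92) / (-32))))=-380.09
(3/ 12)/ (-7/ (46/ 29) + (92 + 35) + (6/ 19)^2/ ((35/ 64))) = 290605/ 142709498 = 0.00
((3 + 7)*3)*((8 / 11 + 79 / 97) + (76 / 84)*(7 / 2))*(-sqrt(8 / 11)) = -120.46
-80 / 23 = -3.48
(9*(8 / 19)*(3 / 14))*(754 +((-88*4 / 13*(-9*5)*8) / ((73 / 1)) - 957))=-56.41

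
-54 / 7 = -7.71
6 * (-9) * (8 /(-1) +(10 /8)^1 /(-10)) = 1755 /4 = 438.75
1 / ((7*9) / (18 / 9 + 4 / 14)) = 16 / 441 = 0.04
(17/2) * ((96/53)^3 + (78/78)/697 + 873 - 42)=43423705204/6103957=7114.03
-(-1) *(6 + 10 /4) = 17 /2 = 8.50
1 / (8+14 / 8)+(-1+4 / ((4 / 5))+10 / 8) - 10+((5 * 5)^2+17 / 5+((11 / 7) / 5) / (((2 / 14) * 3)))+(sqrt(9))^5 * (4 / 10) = 112583 / 156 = 721.69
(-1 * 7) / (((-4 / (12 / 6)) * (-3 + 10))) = 1 / 2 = 0.50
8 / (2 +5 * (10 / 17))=34 / 21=1.62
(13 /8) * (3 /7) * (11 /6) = 143 /112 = 1.28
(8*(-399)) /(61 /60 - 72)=191520 /4259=44.97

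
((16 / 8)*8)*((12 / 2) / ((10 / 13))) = 624 / 5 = 124.80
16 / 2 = 8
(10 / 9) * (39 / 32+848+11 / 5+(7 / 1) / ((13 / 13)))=137347 / 144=953.80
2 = 2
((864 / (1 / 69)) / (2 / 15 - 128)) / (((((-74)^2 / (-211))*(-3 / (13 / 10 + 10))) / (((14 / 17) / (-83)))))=177678036 / 264637283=0.67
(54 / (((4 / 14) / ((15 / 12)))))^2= 893025 / 16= 55814.06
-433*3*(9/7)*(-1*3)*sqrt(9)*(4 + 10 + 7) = 315657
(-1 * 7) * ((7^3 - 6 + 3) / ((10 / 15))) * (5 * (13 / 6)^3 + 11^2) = -22086995 / 36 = -613527.64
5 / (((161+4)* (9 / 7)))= 7 / 297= 0.02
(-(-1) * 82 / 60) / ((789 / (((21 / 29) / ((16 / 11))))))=3157 / 3660960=0.00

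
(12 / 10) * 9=54 / 5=10.80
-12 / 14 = -6 / 7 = -0.86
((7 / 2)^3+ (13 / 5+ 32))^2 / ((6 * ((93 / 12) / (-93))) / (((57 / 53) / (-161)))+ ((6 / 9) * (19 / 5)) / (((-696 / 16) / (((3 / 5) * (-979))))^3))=333773621189325 / 351023036753696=0.95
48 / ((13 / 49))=2352 / 13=180.92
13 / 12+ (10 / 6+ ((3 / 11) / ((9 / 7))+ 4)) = 919 / 132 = 6.96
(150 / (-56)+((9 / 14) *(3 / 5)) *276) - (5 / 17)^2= 4195381 / 40460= 103.69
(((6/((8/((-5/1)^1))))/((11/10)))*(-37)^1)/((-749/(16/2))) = -11100/8239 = -1.35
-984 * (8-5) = -2952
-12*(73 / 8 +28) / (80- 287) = 2.15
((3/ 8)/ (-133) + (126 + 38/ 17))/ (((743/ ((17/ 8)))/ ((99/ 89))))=229627431/ 562873024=0.41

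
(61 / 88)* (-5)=-305 / 88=-3.47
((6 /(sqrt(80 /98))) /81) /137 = 0.00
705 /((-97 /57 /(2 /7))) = -80370 /679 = -118.37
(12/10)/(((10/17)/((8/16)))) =51/50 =1.02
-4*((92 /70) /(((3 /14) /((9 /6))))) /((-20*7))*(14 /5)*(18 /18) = 0.74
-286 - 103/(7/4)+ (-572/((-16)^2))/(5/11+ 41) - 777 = -1121.91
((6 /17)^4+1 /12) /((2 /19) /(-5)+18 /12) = 9411935 /140816406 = 0.07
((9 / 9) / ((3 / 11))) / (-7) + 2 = 31 / 21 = 1.48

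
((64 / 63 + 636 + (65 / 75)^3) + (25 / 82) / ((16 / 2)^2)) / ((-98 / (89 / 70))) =-7036435729913 / 850530240000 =-8.27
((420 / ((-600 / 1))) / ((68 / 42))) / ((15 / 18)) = -0.52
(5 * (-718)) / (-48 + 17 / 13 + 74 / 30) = 350025 / 4312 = 81.17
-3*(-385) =1155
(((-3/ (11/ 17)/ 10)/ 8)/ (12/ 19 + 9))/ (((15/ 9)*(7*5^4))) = -969/ 1174250000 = -0.00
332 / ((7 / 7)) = 332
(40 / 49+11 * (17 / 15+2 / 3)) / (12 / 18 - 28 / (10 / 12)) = -0.63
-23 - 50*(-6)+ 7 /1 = 284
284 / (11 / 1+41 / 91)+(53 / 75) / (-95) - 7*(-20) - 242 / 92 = 27690833177 / 170757750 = 162.16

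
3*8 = 24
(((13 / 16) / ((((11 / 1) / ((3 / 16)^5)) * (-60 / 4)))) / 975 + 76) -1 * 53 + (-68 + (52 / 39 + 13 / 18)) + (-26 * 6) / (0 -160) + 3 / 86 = -374373980580049 / 8927576064000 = -41.93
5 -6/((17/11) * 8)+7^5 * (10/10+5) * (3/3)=6857563/68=100846.51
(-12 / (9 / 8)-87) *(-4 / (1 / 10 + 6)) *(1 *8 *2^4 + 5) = 1558760 / 183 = 8517.81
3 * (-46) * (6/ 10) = -414/ 5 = -82.80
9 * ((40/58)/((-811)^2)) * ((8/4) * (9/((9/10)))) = 3600/19073909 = 0.00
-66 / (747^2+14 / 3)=-198 / 1674041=-0.00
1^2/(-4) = -1/4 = -0.25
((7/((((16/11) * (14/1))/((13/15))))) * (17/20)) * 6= 2431/1600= 1.52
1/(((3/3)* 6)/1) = 0.17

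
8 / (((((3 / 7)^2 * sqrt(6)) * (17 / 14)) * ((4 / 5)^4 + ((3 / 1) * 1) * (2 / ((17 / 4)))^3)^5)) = 5507811976420833458614349365234375 * sqrt(6) / 181056939804845511696913627348992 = 74.51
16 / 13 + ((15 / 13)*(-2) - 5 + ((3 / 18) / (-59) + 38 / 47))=-1140137 / 216294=-5.27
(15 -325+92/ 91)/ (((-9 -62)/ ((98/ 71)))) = 393652/ 65533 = 6.01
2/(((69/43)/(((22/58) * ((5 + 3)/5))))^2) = 28637312/100100025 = 0.29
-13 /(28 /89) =-1157 /28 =-41.32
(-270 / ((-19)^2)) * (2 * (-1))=540 / 361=1.50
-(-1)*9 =9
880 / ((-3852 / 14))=-3080 / 963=-3.20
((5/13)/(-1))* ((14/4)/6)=-35/156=-0.22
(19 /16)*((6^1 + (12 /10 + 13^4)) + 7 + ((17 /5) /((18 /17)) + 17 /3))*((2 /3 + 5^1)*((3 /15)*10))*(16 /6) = 830939141 /810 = 1025850.79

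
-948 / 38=-474 / 19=-24.95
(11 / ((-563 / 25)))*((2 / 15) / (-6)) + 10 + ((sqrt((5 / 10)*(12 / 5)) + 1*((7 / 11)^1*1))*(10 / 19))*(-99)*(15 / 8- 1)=-693*sqrt(30) / 76- 7317635 / 385092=-68.95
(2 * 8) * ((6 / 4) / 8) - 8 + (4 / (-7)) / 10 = -177 / 35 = -5.06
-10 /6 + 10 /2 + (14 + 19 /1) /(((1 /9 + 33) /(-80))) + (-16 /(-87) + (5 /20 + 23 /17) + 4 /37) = -809972247 /10871636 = -74.50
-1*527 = -527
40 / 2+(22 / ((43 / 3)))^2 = 41336 / 1849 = 22.36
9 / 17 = 0.53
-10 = -10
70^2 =4900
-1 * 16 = -16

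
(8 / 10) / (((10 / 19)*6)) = 19 / 75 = 0.25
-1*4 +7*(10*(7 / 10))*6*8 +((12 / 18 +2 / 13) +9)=2357.82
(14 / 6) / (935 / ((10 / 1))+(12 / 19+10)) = 266 / 11871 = 0.02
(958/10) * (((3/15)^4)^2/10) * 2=479/9765625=0.00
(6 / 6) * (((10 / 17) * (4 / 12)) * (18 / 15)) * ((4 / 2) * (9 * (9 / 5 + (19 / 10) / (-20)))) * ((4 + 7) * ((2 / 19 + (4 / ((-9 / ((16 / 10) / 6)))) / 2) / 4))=221309 / 242250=0.91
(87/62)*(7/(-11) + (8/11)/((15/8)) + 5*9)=107068/1705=62.80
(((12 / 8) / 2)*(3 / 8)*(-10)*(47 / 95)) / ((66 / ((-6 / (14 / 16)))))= 423 / 2926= 0.14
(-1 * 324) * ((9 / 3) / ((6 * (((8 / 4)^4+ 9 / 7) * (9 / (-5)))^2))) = -2450 / 14641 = -0.17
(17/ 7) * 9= 153/ 7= 21.86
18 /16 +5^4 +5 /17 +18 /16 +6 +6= 43489 /68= 639.54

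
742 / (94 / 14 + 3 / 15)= 12985 / 121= 107.31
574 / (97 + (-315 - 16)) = -287 / 117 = -2.45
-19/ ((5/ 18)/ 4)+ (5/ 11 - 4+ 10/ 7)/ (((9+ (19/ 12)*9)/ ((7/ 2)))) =-1401094/ 5115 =-273.92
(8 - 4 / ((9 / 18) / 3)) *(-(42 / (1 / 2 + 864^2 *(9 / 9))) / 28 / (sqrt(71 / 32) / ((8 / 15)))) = 512 *sqrt(142) / 530012515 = 0.00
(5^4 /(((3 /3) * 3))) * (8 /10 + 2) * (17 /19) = 29750 /57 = 521.93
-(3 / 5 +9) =-48 / 5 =-9.60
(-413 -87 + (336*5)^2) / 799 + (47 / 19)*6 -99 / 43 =2313678055 / 652783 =3544.33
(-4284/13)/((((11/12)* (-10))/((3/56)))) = 1377/715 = 1.93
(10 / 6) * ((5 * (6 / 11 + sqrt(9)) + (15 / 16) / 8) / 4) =41875 / 5632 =7.44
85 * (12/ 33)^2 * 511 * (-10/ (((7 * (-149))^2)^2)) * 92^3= -773081446400/ 20456181294703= -0.04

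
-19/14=-1.36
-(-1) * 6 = 6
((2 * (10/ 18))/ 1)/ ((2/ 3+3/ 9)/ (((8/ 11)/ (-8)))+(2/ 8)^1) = -40/ 387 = -0.10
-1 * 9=-9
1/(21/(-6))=-0.29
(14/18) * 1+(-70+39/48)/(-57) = 5449/2736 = 1.99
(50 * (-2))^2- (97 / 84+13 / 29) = 24356095 / 2436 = 9998.40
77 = 77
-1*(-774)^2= -599076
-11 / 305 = -0.04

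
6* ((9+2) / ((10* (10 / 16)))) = 10.56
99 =99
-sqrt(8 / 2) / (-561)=2 / 561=0.00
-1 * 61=-61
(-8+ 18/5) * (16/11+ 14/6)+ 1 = -47/3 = -15.67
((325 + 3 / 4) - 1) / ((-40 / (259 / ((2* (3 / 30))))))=-336441 / 32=-10513.78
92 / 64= 23 / 16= 1.44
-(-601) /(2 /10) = 3005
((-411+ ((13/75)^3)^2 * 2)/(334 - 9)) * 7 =-512044121877799/57843017578125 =-8.85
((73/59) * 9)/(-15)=-219/295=-0.74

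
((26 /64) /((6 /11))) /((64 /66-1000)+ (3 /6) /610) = -479765 /643534832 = -0.00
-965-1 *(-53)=-912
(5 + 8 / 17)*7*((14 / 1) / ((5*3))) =3038 / 85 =35.74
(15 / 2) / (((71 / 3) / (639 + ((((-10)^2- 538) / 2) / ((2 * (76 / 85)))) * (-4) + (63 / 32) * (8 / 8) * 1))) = 30939705 / 86336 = 358.36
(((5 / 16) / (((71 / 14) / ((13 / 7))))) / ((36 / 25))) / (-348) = -1625 / 7115904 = -0.00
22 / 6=11 / 3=3.67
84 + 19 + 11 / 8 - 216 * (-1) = 2563 / 8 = 320.38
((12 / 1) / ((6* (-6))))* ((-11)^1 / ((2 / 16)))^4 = -19989845.33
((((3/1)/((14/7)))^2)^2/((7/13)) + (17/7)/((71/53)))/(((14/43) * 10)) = 3834697/1113280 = 3.44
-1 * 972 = -972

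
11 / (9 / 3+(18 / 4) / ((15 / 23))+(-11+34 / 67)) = -7370 / 397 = -18.56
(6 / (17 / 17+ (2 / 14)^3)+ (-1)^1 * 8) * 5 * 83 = -144005 / 172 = -837.24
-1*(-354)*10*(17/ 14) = 4298.57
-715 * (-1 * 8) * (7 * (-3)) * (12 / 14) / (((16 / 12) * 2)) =-38610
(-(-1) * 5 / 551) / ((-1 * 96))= -5 / 52896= -0.00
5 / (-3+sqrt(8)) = -15 - 10 * sqrt(2) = -29.14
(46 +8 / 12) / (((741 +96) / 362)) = 50680 / 2511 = 20.18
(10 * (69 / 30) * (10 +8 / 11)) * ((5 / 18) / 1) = 6785 / 99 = 68.54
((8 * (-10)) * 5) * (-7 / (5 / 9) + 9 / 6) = 4440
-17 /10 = -1.70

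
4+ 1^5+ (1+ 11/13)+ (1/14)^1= 1259/182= 6.92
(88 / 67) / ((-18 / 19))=-836 / 603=-1.39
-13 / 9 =-1.44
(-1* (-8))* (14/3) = 112/3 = 37.33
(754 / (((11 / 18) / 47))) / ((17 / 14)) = 8930376 / 187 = 47756.02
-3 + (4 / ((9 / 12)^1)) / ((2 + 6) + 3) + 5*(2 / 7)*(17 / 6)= 118 / 77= 1.53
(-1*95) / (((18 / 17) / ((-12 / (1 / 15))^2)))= -2907000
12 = 12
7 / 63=1 / 9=0.11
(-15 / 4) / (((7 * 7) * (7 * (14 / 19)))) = -285 / 19208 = -0.01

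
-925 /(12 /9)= -2775 /4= -693.75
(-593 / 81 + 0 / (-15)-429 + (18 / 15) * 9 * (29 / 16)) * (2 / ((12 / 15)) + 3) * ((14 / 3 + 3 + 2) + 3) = -282203713 / 9720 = -29033.30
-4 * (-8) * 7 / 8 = 28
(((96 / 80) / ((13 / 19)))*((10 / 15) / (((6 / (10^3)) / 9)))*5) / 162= 19000 / 351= 54.13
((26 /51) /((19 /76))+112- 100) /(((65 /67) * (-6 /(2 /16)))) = -11993 /39780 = -0.30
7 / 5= 1.40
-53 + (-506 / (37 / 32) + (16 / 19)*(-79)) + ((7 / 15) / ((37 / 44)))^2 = -3258891959 / 5852475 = -556.84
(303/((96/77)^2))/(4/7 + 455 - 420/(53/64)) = -222165559/58807296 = -3.78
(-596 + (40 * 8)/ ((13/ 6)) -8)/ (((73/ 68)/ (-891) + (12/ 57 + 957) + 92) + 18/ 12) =-6828752304/ 15724112963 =-0.43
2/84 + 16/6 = 113/42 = 2.69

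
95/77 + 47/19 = 5424/1463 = 3.71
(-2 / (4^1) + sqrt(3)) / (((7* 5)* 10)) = -1 / 700 + sqrt(3) / 350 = 0.00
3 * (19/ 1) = 57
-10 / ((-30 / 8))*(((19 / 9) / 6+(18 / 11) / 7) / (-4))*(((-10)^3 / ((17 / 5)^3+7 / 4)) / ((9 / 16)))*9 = 19480000000 / 128026899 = 152.16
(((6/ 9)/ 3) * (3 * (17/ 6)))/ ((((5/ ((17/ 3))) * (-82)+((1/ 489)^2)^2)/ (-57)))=104656359950577/ 70329988748413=1.49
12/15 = 0.80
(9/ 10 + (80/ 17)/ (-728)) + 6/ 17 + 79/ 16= 765329/ 123760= 6.18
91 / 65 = 7 / 5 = 1.40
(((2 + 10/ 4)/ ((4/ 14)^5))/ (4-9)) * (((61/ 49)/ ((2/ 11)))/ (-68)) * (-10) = -2071377/ 4352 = -475.96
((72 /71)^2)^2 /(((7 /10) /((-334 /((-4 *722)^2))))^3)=-3819701842875 /19291710067816584720737863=-0.00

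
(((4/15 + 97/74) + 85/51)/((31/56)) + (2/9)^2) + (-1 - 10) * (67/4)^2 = -22894349029/7432560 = -3080.28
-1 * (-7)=7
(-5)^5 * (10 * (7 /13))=-218750 /13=-16826.92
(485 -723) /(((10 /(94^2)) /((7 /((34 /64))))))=-13854848 /5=-2770969.60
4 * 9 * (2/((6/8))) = 96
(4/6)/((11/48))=32/11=2.91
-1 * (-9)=9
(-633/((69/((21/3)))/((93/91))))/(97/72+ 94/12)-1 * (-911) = 178636273/197639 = 903.85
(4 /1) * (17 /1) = 68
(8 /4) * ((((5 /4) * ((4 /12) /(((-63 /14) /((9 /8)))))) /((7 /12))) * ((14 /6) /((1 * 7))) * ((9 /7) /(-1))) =15 /98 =0.15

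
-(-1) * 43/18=43/18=2.39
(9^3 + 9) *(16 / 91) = 11808 / 91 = 129.76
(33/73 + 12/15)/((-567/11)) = -5027/206955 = -0.02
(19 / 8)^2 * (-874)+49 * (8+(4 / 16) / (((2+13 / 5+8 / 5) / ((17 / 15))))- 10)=-14956385 / 2976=-5025.67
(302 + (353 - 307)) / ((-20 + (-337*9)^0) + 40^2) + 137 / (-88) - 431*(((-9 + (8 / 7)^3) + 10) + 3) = -37678760417 / 15906968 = -2368.70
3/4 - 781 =-3121/4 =-780.25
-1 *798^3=-508169592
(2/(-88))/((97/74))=-37/2134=-0.02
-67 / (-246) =67 / 246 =0.27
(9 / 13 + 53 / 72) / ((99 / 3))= 1337 / 30888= 0.04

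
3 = 3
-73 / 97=-0.75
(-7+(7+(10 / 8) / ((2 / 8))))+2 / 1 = 7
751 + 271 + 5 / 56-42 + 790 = 99125 / 56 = 1770.09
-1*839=-839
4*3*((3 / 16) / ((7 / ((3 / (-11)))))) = -27 / 308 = -0.09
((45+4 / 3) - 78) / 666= -95 / 1998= -0.05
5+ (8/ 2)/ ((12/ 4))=19/ 3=6.33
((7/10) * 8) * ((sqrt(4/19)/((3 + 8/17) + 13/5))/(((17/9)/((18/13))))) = 756 * sqrt(19)/10621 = 0.31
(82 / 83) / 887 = 82 / 73621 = 0.00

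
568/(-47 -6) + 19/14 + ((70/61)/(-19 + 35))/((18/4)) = -7612625/814716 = -9.34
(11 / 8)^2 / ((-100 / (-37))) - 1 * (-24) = 24.70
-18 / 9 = -2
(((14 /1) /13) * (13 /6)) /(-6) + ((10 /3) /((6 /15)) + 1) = 161 /18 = 8.94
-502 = -502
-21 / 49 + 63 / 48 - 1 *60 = -6621 / 112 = -59.12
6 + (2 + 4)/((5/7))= 14.40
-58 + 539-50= 431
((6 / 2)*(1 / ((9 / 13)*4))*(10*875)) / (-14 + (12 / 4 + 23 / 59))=-3355625 / 3756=-893.40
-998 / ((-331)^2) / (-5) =998 / 547805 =0.00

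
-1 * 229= -229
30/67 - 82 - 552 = -42448/67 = -633.55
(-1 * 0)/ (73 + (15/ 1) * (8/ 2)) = 0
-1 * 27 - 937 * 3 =-2838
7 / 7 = 1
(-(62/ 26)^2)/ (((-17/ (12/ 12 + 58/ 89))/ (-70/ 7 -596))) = -85607802/ 255697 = -334.80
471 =471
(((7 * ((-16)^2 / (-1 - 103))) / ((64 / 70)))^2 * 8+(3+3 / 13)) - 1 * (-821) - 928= 462663 / 169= 2737.65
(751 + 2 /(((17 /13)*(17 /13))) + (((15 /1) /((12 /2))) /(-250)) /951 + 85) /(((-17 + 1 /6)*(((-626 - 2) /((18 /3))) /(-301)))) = -20776841571633 /145270734100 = -143.02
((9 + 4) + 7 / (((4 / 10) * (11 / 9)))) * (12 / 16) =1803 / 88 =20.49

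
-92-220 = -312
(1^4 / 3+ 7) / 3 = 22 / 9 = 2.44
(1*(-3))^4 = 81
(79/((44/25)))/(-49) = -1975/2156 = -0.92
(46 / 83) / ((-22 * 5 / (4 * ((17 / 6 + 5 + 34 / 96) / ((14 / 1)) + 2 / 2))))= -1633 / 51128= -0.03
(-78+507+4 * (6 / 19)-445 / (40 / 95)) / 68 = -95245 / 10336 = -9.21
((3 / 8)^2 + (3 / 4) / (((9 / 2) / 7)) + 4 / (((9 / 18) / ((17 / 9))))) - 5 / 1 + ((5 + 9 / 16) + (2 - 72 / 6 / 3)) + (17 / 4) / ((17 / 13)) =10501 / 576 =18.23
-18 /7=-2.57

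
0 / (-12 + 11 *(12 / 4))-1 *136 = -136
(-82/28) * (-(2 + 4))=123/7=17.57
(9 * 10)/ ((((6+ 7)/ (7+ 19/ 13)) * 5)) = 1980/ 169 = 11.72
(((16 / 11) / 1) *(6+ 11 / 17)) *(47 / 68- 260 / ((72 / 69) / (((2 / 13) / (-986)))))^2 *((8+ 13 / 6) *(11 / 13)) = 128580374573 / 2900546766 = 44.33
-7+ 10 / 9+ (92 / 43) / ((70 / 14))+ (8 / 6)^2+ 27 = 45118 / 1935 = 23.32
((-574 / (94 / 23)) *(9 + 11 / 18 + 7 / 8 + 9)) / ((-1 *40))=9261203 / 135360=68.42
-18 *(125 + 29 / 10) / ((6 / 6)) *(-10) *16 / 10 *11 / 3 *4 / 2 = 1350624 / 5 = 270124.80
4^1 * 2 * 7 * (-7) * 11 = -4312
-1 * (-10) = 10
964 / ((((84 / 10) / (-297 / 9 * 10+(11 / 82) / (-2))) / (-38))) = 177047035 / 123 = 1439406.79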